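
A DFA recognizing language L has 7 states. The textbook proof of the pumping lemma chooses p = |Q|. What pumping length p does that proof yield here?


Pumping lemma for regular languages (standard proof):
Take p = |Q|, the number of DFA states.
Any string of length >= |Q| passes through |Q|+1 states while reading its first |Q| symbols,
so by pigeonhole some state repeats, giving the loop that can be pumped.
Here |Q| = 7
Therefore the proof uses p = 7

7


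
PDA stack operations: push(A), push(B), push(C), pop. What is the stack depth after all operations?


Tracing stack operations:
  push(A) -> stack = [A], depth=1
  push(B) -> stack = [A,B], depth=2
  push(C) -> stack = [A,B,C], depth=3
  pop -> removed C, stack = [A,B], depth=2
Final depth = 2

2


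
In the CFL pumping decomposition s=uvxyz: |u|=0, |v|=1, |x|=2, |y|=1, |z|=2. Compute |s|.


|s| = |u| + |v| + |x| + |y| + |z|
= 0 + 1 + 2 + 1 + 2
= 1 + 2 + 3
= 3 + 3
= 6

6


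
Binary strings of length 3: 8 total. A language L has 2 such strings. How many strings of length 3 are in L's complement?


Alphabet: {0,1}
String length: 3
Total strings of length 3 = 2^3 = 8
Strings in L = 2
Complement = total - |L|
= 8 - 2
= 6

6


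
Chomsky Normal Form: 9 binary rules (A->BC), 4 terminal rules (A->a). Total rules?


CNF allows two rule forms:
  A -> BC (binary): 9 rules
  A -> a (terminal): 4 rules
Total = 9 + 4 = 13

13


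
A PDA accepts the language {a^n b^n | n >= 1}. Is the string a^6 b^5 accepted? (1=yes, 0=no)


Language requires equal numbers of a's and b's
PDA pushes for each 'a', pops for each 'b'
Number of a's = 6
Number of b's = 5
6 != 5 -> Reject

0


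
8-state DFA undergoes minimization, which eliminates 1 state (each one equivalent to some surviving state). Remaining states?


Original DFA: 8 states
Redundant states removed: 1
Minimized states = original - removed
= 8 - 1
= 7

7


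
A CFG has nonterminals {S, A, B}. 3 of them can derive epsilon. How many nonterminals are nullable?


Nonterminals: {S, A, B}
A nonterminal is nullable if it can derive epsilon
Counting nullable nonterminals: 3
Total nullable = 3

3


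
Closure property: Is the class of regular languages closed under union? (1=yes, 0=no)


Regular languages are closed under all standard operations:
- Union: Yes (product construction)
- Intersection: Yes (product construction)
- Complement: Yes (swap accept/reject)
- Concatenation: Yes (NFA construction)
Operation: union -> Closed

1


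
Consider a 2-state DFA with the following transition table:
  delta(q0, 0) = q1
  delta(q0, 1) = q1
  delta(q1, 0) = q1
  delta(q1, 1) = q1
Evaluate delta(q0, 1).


Looking up transition function:
delta(q0, 1) in the table
Row: q0, Column: 1
Result: q1

q1


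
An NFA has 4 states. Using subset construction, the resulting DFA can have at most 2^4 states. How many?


NFA has 4 states
Subset construction: each DFA state = subset of NFA states
Maximum subsets = 2^4
2^4 = 16

16


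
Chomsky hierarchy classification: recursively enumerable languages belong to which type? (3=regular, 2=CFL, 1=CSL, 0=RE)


Chomsky hierarchy levels:
  Type 3: Regular (DFA/NFA/regex)
  Type 2: Context-free (PDA)
  Type 1: Context-sensitive
  Type 0: Recursively enumerable (TM)
'recursively enumerable' corresponds to Type 0

0


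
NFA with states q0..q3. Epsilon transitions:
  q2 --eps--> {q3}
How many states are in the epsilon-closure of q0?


Starting from q0
Initialize closure = {q0}
q0 has no outgoing epsilon transitions -> nothing to add
Final closure: {q0}
Size = 1

1


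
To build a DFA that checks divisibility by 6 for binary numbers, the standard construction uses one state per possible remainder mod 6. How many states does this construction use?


Divisibility by 6 is tracked via the remainder mod 6: 0, 1, ..., 5
The construction assigns one state to each remainder
Number of remainders = 6

6


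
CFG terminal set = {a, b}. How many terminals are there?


Terminal symbols: a, b
Counting each: a (#1), b (#2)
Total = 2

2


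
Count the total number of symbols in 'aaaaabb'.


String: 'aaaaabb'
Counting characters:
  'a' appears 5 time(s)
  'b' appears 2 time(s)
Total length = 5 + 2 = 7

7


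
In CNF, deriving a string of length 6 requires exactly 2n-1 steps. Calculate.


Chomsky Normal Form derivation:
String length n = 6
Each step either:
  - Splits a nonterminal into two (n-1 such steps)
  - Converts a nonterminal to terminal (n such steps)
Total = (n-1) + n = 2n - 1
= 2(6) - 1
= 12 - 1
= 11

11


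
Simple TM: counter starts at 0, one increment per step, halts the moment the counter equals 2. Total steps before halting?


Counter starts at 0. Counting sequence:
  Step 1: counter = 1
  Step 2: counter = 2
Counter reached 2 -> halt
Total steps = 2

2


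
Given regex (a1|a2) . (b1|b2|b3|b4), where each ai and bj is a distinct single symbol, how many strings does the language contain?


First group: 2 alternatives
Second group: 4 alternatives
Concatenation: each choice from group 1 pairs with each from group 2
Total = 2 x 4 = 8

8


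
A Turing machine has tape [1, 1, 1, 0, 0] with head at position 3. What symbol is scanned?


Tape: [1, 1, 1, 0, 0]
Positions: 0 1 2 3 4
Values:    1 1 1 0 0
Head at position 3
tape[3] = 0

0


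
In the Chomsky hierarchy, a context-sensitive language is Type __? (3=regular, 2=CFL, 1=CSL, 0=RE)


Chomsky hierarchy levels:
  Type 3: Regular (DFA/NFA/regex)
  Type 2: Context-free (PDA)
  Type 1: Context-sensitive
  Type 0: Recursively enumerable (TM)
'context-sensitive' corresponds to Type 1

1


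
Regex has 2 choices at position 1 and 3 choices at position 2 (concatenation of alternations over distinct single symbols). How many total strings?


First group: 2 alternatives
Second group: 3 alternatives
Concatenation: each choice from group 1 pairs with each from group 2
Total = 2 x 3 = 6

6


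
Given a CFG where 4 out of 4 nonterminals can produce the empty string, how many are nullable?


Nonterminals: {S, A, B, C}
A nonterminal is nullable if it can derive epsilon
Counting nullable nonterminals: 4
Total nullable = 4

4


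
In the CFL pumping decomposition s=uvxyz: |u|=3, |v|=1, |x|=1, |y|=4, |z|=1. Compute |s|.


|s| = |u| + |v| + |x| + |y| + |z|
= 3 + 1 + 1 + 4 + 1
= 4 + 1 + 5
= 5 + 5
= 10

10


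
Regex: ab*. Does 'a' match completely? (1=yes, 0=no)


Pattern: ab*
String: 'a'
Pattern requires: exactly one 'a' followed by zero or more 'b's
First char is 'a' -> OK
Rest '': all b's? Yes
Result: 1

1


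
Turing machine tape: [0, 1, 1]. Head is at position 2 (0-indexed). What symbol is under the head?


Tape: [0, 1, 1]
Positions: 0 1 2
Values:    0 1 1
Head at position 2
tape[2] = 1

1


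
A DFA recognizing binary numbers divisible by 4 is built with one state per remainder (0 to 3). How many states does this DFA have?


Divisibility by 4 is tracked via the remainder mod 4: 0, 1, ..., 3
The construction assigns one state to each remainder
Number of remainders = 4

4


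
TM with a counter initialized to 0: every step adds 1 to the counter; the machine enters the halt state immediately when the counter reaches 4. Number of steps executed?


Counter starts at 0. Counting sequence:
  Step 1: counter = 1
  Step 2: counter = 2
  Step 3: counter = 3
  Step 4: counter = 4
Counter reached 4 -> halt
Total steps = 4

4


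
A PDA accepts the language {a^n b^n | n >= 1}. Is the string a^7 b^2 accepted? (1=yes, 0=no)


Language requires equal numbers of a's and b's
PDA pushes for each 'a', pops for each 'b'
Number of a's = 7
Number of b's = 2
7 != 2 -> Reject

0


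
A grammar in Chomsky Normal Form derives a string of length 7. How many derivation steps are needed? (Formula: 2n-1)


Chomsky Normal Form derivation:
String length n = 7
Each step either:
  - Splits a nonterminal into two (n-1 such steps)
  - Converts a nonterminal to terminal (n such steps)
Total = (n-1) + n = 2n - 1
= 2(7) - 1
= 14 - 1
= 13

13


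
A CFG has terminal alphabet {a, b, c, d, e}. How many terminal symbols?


Terminal symbols: a, b, c, d, e
Counting each: a (#1), b (#2), c (#3), d (#4), e (#5)
Total = 5

5


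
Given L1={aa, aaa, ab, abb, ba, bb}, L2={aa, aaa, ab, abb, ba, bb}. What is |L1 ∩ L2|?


L1 = {aa, aaa, ab, abb, ba, bb}
L2 = {aa, aaa, ab, abb, ba, bb}
Checking each string in L1 against L2:
  'aa': in L2? Yes
  'aaa': in L2? Yes
  'ab': in L2? Yes
  'abb': in L2? Yes
  'ba': in L2? Yes
  'bb': in L2? Yes
Intersection = {aa, aaa, ab, abb, ba, bb}
|L1 ∩ L2| = 6

6


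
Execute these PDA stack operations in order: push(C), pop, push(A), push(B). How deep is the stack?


Tracing stack operations:
  push(C) -> stack = [C], depth=1
  pop -> removed C, stack = [], depth=0
  push(A) -> stack = [A], depth=1
  push(B) -> stack = [A,B], depth=2
Final depth = 2

2


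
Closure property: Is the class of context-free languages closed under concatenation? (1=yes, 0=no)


CFL closure properties:
  Closed under: union, concatenation, Kleene star
  NOT closed under: intersection, complement
Operation 'concatenation' is in closed list -> Yes (closed)

1


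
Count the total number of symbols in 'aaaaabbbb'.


String: 'aaaaabbbb'
Counting characters:
  'a' appears 5 time(s)
  'b' appears 4 time(s)
Total length = 5 + 4 = 9

9


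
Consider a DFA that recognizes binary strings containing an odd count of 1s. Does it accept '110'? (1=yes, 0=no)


DFA has 2 states: q_even (start, accept=no) and q_odd
Processing string '110' character by character:
  Position 0: read '1', 1-count=1 -> q_odd
  Position 1: read '1', 1-count=2 -> q_even
  Position 2: read '0', 1-count=2 -> q_even (no change)
Final state: q_even, total 1s = 2 (even); the DFA requires an odd count -> reject

0


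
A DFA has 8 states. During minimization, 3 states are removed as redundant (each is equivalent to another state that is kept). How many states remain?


Original DFA: 8 states
Redundant states removed: 3
Minimized states = original - removed
= 8 - 3
= 5

5


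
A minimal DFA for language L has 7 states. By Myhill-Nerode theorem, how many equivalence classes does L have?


Myhill-Nerode theorem:
Number of equivalence classes = number of states in minimal DFA
Minimal DFA states = 7
Therefore equivalence classes = 7

7


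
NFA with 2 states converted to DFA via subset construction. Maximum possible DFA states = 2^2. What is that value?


NFA has 2 states
Subset construction: each DFA state = subset of NFA states
Maximum subsets = 2^2
2^2 = 4

4


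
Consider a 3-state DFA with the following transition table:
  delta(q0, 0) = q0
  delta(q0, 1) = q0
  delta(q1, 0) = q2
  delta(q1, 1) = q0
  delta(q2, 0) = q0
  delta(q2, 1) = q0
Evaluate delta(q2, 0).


Looking up transition function:
delta(q2, 0) in the table
Row: q2, Column: 0
Result: q0

q0


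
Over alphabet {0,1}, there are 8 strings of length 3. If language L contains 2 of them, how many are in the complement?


Alphabet: {0,1}
String length: 3
Total strings of length 3 = 2^3 = 8
Strings in L = 2
Complement = total - |L|
= 8 - 2
= 6

6


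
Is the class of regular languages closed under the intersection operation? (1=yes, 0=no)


Regular languages are closed under:
- Union (DFA product construction)
- Intersection (DFA product construction)
- Complement (swap accept/reject states)
- Concatenation (NFA construction)
- Kleene star (NFA construction)
intersection is in this list
Therefore: closed

1


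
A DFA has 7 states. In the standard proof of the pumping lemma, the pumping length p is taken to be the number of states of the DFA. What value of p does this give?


Pumping lemma for regular languages (standard proof):
Take p = |Q|, the number of DFA states.
Any string of length >= |Q| passes through |Q|+1 states while reading its first |Q| symbols,
so by pigeonhole some state repeats, giving the loop that can be pumped.
Here |Q| = 7
Therefore the proof uses p = 7

7


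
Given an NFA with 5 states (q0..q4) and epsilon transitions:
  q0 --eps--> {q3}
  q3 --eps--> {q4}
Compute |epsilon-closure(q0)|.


Starting from q0
Initialize closure = {q0}
Follow epsilon from q0 -> add q3
Follow epsilon from q3 -> add q4
Final closure: {q0, q3, q4}
Size = 3

3


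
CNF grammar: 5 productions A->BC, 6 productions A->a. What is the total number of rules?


CNF allows two rule forms:
  A -> BC (binary): 5 rules
  A -> a (terminal): 6 rules
Total = 5 + 6 = 11

11


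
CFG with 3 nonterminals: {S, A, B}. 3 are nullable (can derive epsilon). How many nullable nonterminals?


Nonterminals: {S, A, B}
A nonterminal is nullable if it can derive epsilon
Counting nullable nonterminals: 3
Total nullable = 3

3


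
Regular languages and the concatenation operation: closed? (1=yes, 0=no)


Regular languages are closed under all standard operations:
- Union: Yes (product construction)
- Intersection: Yes (product construction)
- Complement: Yes (swap accept/reject)
- Concatenation: Yes (NFA construction)
Operation: concatenation -> Closed

1


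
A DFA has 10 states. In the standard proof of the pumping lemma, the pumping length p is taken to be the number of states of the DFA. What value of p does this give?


Pumping lemma for regular languages (standard proof):
Take p = |Q|, the number of DFA states.
Any string of length >= |Q| passes through |Q|+1 states while reading its first |Q| symbols,
so by pigeonhole some state repeats, giving the loop that can be pumped.
Here |Q| = 10
Therefore the proof uses p = 10

10


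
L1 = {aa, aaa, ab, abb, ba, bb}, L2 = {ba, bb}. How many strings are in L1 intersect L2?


L1 = {aa, aaa, ab, abb, ba, bb}
L2 = {ba, bb}
Checking each string in L1 against L2:
  'aa': in L2? No
  'aaa': in L2? No
  'ab': in L2? No
  'abb': in L2? No
  'ba': in L2? Yes
  'bb': in L2? Yes
Intersection = {ba, bb}
|L1 ∩ L2| = 2

2


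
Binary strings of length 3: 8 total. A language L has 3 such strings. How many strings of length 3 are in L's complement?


Alphabet: {0,1}
String length: 3
Total strings of length 3 = 2^3 = 8
Strings in L = 3
Complement = total - |L|
= 8 - 3
= 5

5


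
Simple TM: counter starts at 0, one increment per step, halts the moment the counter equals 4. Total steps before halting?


Counter starts at 0. Counting sequence:
  Step 1: counter = 1
  Step 2: counter = 2
  Step 3: counter = 3
  Step 4: counter = 4
Counter reached 4 -> halt
Total steps = 4

4


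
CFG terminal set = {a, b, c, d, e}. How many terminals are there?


Terminal symbols: a, b, c, d, e
Counting each: a (#1), b (#2), c (#3), d (#4), e (#5)
Total = 5

5


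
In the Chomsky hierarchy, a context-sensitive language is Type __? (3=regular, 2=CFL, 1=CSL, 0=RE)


Chomsky hierarchy levels:
  Type 3: Regular (DFA/NFA/regex)
  Type 2: Context-free (PDA)
  Type 1: Context-sensitive
  Type 0: Recursively enumerable (TM)
'context-sensitive' corresponds to Type 1

1


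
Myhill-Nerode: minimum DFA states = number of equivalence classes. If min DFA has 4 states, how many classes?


Myhill-Nerode theorem:
Number of equivalence classes = number of states in minimal DFA
Minimal DFA states = 4
Therefore equivalence classes = 4

4


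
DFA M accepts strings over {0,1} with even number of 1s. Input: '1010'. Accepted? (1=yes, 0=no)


DFA has 2 states: q_even (start, accept=yes) and q_odd
Processing string '1010' character by character:
  Position 0: read '1', 1-count=1 -> q_odd
  Position 1: read '0', 1-count=1 -> q_odd (no change)
  Position 2: read '1', 1-count=2 -> q_even
  Position 3: read '0', 1-count=2 -> q_even (no change)
Final state: q_even, total 1s = 2 (even); the DFA requires an even count -> accept

1


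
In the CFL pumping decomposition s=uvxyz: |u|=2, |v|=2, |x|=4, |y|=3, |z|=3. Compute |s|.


|s| = |u| + |v| + |x| + |y| + |z|
= 2 + 2 + 4 + 3 + 3
= 4 + 4 + 6
= 8 + 6
= 14

14


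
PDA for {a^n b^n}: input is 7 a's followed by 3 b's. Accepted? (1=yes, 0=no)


Language requires equal numbers of a's and b's
PDA pushes for each 'a', pops for each 'b'
Number of a's = 7
Number of b's = 3
7 != 3 -> Reject

0


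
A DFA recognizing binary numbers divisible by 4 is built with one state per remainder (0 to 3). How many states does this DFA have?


Divisibility by 4 is tracked via the remainder mod 4: 0, 1, ..., 3
The construction assigns one state to each remainder
Number of remainders = 4

4


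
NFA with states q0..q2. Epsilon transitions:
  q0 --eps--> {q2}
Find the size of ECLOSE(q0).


Starting from q0
Initialize closure = {q0}
Follow epsilon from q0 -> add q2
Final closure: {q0, q2}
Size = 2

2


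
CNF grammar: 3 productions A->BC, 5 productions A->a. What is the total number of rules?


CNF allows two rule forms:
  A -> BC (binary): 3 rules
  A -> a (terminal): 5 rules
Total = 3 + 5 = 8

8


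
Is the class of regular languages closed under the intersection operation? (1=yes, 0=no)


Regular languages are closed under:
- Union (DFA product construction)
- Intersection (DFA product construction)
- Complement (swap accept/reject states)
- Concatenation (NFA construction)
- Kleene star (NFA construction)
intersection is in this list
Therefore: closed

1


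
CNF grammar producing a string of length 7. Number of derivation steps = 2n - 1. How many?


Chomsky Normal Form derivation:
String length n = 7
Each step either:
  - Splits a nonterminal into two (n-1 such steps)
  - Converts a nonterminal to terminal (n such steps)
Total = (n-1) + n = 2n - 1
= 2(7) - 1
= 14 - 1
= 13

13


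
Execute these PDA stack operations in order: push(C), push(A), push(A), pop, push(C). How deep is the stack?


Tracing stack operations:
  push(C) -> stack = [C], depth=1
  push(A) -> stack = [C,A], depth=2
  push(A) -> stack = [C,A,A], depth=3
  pop -> removed A, stack = [C,A], depth=2
  push(C) -> stack = [C,A,C], depth=3
Final depth = 3

3


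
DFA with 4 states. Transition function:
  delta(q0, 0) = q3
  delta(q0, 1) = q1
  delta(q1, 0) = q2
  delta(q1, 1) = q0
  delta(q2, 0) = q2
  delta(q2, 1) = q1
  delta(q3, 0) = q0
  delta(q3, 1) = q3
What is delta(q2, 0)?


Looking up transition function:
delta(q2, 0) in the table
Row: q2, Column: 0
Result: q2

q2


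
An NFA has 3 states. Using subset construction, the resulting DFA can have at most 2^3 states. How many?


NFA has 3 states
Subset construction: each DFA state = subset of NFA states
Maximum subsets = 2^3
2^3 = 8

8


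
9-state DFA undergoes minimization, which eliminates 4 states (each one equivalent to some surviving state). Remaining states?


Original DFA: 9 states
Redundant states removed: 4
Minimized states = original - removed
= 9 - 4
= 5

5


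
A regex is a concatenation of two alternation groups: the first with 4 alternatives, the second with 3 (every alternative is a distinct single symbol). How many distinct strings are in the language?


First group: 4 alternatives
Second group: 3 alternatives
Concatenation: each choice from group 1 pairs with each from group 2
Total = 4 x 3 = 12

12


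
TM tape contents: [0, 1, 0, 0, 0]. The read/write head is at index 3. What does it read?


Tape: [0, 1, 0, 0, 0]
Positions: 0 1 2 3 4
Values:    0 1 0 0 0
Head at position 3
tape[3] = 0

0


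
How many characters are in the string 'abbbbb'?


String: 'abbbbb'
Counting characters:
  'a' appears 1 time(s)
  'b' appears 5 time(s)
Total length = 1 + 5 = 6

6


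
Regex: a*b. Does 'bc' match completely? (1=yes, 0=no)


Pattern: a*b
String: 'bc'
Pattern requires: zero or more 'a's followed by exactly one 'b'
Found 0 leading 'a's
Remaining: 'bc'
Remaining is not 'b' -> no match
Result: 0

0


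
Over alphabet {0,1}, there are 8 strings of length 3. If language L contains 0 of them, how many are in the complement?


Alphabet: {0,1}
String length: 3
Total strings of length 3 = 2^3 = 8
Strings in L = 0
Complement = total - |L|
= 8 - 0
= 8

8


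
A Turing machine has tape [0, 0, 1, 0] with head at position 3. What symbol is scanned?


Tape: [0, 0, 1, 0]
Positions: 0 1 2 3
Values:    0 0 1 0
Head at position 3
tape[3] = 0

0


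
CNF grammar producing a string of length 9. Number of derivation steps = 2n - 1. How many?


Chomsky Normal Form derivation:
String length n = 9
Each step either:
  - Splits a nonterminal into two (n-1 such steps)
  - Converts a nonterminal to terminal (n such steps)
Total = (n-1) + n = 2n - 1
= 2(9) - 1
= 18 - 1
= 17

17


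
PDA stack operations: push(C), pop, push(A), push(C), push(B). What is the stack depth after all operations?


Tracing stack operations:
  push(C) -> stack = [C], depth=1
  pop -> removed C, stack = [], depth=0
  push(A) -> stack = [A], depth=1
  push(C) -> stack = [A,C], depth=2
  push(B) -> stack = [A,C,B], depth=3
Final depth = 3

3


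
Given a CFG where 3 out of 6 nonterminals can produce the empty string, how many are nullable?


Nonterminals: {S, A, B, C, D, E}
A nonterminal is nullable if it can derive epsilon
Counting nullable nonterminals: 3
Total nullable = 3

3


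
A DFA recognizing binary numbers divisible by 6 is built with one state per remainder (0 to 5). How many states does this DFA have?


Divisibility by 6 is tracked via the remainder mod 6: 0, 1, ..., 5
The construction assigns one state to each remainder
Number of remainders = 6

6


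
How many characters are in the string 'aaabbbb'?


String: 'aaabbbb'
Counting characters:
  'a' appears 3 time(s)
  'b' appears 4 time(s)
Total length = 3 + 4 = 7

7


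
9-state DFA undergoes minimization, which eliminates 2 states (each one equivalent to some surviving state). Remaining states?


Original DFA: 9 states
Redundant states removed: 2
Minimized states = original - removed
= 9 - 2
= 7

7


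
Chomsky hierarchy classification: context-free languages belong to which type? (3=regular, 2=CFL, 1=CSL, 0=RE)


Chomsky hierarchy levels:
  Type 3: Regular (DFA/NFA/regex)
  Type 2: Context-free (PDA)
  Type 1: Context-sensitive
  Type 0: Recursively enumerable (TM)
'context-free' corresponds to Type 2

2


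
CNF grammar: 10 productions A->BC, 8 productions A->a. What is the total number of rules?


CNF allows two rule forms:
  A -> BC (binary): 10 rules
  A -> a (terminal): 8 rules
Total = 10 + 8 = 18

18


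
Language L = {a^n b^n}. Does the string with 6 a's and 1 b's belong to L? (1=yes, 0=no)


Language requires equal numbers of a's and b's
PDA pushes for each 'a', pops for each 'b'
Number of a's = 6
Number of b's = 1
6 != 1 -> Reject

0


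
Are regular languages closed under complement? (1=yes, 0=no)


Regular languages are closed under:
- Union (DFA product construction)
- Intersection (DFA product construction)
- Complement (swap accept/reject states)
- Concatenation (NFA construction)
- Kleene star (NFA construction)
complement is in this list
Therefore: closed

1


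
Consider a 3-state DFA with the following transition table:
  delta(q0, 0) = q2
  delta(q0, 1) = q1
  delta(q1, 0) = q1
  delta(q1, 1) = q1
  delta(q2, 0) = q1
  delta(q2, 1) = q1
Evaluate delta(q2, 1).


Looking up transition function:
delta(q2, 1) in the table
Row: q2, Column: 1
Result: q1

q1


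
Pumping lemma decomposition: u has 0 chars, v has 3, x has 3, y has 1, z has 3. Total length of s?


|s| = |u| + |v| + |x| + |y| + |z|
= 0 + 3 + 3 + 1 + 3
= 3 + 3 + 4
= 6 + 4
= 10

10


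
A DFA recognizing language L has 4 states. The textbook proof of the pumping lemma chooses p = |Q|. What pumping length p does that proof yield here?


Pumping lemma for regular languages (standard proof):
Take p = |Q|, the number of DFA states.
Any string of length >= |Q| passes through |Q|+1 states while reading its first |Q| symbols,
so by pigeonhole some state repeats, giving the loop that can be pumped.
Here |Q| = 4
Therefore the proof uses p = 4

4


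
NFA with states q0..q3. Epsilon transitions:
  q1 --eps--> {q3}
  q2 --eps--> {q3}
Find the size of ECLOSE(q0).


Starting from q0
Initialize closure = {q0}
q0 has no outgoing epsilon transitions -> nothing to add
Final closure: {q0}
Size = 1

1


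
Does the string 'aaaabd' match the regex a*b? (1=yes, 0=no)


Pattern: a*b
String: 'aaaabd'
Pattern requires: zero or more 'a's followed by exactly one 'b'
Found 4 leading 'a's
Remaining: 'bd'
Remaining is not 'b' -> no match
Result: 0

0


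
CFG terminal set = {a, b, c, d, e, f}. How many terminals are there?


Terminal symbols: a, b, c, d, e, f
Counting each: a (#1), b (#2), c (#3), d (#4), e (#5), f (#6)
Total = 6

6


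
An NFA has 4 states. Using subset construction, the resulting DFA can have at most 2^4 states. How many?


NFA has 4 states
Subset construction: each DFA state = subset of NFA states
Maximum subsets = 2^4
2^4 = 16

16


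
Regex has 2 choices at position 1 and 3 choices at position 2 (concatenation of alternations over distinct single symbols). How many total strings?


First group: 2 alternatives
Second group: 3 alternatives
Concatenation: each choice from group 1 pairs with each from group 2
Total = 2 x 3 = 6

6


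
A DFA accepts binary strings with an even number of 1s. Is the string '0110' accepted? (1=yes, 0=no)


DFA has 2 states: q_even (start, accept=yes) and q_odd
Processing string '0110' character by character:
  Position 0: read '0', 1-count=0 -> q_even (no change)
  Position 1: read '1', 1-count=1 -> q_odd
  Position 2: read '1', 1-count=2 -> q_even
  Position 3: read '0', 1-count=2 -> q_even (no change)
Final state: q_even, total 1s = 2 (even); the DFA requires an even count -> accept

1


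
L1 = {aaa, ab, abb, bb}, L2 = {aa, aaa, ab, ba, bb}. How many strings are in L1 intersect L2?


L1 = {aaa, ab, abb, bb}
L2 = {aa, aaa, ab, ba, bb}
Checking each string in L1 against L2:
  'aaa': in L2? Yes
  'ab': in L2? Yes
  'abb': in L2? No
  'bb': in L2? Yes
Intersection = {aaa, ab, bb}
|L1 ∩ L2| = 3

3


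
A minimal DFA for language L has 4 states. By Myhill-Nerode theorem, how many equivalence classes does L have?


Myhill-Nerode theorem:
Number of equivalence classes = number of states in minimal DFA
Minimal DFA states = 4
Therefore equivalence classes = 4

4


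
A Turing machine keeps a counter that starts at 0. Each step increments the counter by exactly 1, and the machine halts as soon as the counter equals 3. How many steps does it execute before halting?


Counter starts at 0. Counting sequence:
  Step 1: counter = 1
  Step 2: counter = 2
  Step 3: counter = 3
Counter reached 3 -> halt
Total steps = 3

3


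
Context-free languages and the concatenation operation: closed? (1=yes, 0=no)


CFL closure properties:
  Closed under: union, concatenation, Kleene star
  NOT closed under: intersection, complement
Operation 'concatenation' is in closed list -> Yes (closed)

1


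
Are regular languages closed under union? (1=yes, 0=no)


Regular languages are closed under all standard operations:
- Union: Yes (product construction)
- Intersection: Yes (product construction)
- Complement: Yes (swap accept/reject)
- Concatenation: Yes (NFA construction)
Operation: union -> Closed

1


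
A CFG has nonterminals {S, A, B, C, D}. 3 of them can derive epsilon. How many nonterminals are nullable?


Nonterminals: {S, A, B, C, D}
A nonterminal is nullable if it can derive epsilon
Counting nullable nonterminals: 3
Total nullable = 3

3


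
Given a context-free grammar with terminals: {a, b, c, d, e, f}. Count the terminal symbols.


Terminal symbols: a, b, c, d, e, f
Counting each: a (#1), b (#2), c (#3), d (#4), e (#5), f (#6)
Total = 6

6


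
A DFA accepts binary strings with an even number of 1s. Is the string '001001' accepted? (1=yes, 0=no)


DFA has 2 states: q_even (start, accept=yes) and q_odd
Processing string '001001' character by character:
  Position 0: read '0', 1-count=0 -> q_even (no change)
  Position 1: read '0', 1-count=0 -> q_even (no change)
  Position 2: read '1', 1-count=1 -> q_odd
  Position 3: read '0', 1-count=1 -> q_odd (no change)
  Position 4: read '0', 1-count=1 -> q_odd (no change)
  Position 5: read '1', 1-count=2 -> q_even
Final state: q_even, total 1s = 2 (even); the DFA requires an even count -> accept

1


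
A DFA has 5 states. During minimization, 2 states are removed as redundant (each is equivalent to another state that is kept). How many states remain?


Original DFA: 5 states
Redundant states removed: 2
Minimized states = original - removed
= 5 - 2
= 3

3


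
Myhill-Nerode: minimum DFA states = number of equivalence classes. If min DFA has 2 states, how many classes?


Myhill-Nerode theorem:
Number of equivalence classes = number of states in minimal DFA
Minimal DFA states = 2
Therefore equivalence classes = 2

2


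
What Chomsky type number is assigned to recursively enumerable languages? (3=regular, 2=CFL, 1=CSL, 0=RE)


Chomsky hierarchy levels:
  Type 3: Regular (DFA/NFA/regex)
  Type 2: Context-free (PDA)
  Type 1: Context-sensitive
  Type 0: Recursively enumerable (TM)
'recursively enumerable' corresponds to Type 0

0


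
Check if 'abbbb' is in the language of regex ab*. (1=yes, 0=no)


Pattern: ab*
String: 'abbbb'
Pattern requires: exactly one 'a' followed by zero or more 'b's
First char is 'a' -> OK
Rest 'bbbb': all b's? Yes
Result: 1

1


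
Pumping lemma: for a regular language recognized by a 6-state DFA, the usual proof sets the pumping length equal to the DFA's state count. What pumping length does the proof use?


Pumping lemma for regular languages (standard proof):
Take p = |Q|, the number of DFA states.
Any string of length >= |Q| passes through |Q|+1 states while reading its first |Q| symbols,
so by pigeonhole some state repeats, giving the loop that can be pumped.
Here |Q| = 6
Therefore the proof uses p = 6

6


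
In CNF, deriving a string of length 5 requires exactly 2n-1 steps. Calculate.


Chomsky Normal Form derivation:
String length n = 5
Each step either:
  - Splits a nonterminal into two (n-1 such steps)
  - Converts a nonterminal to terminal (n such steps)
Total = (n-1) + n = 2n - 1
= 2(5) - 1
= 10 - 1
= 9

9


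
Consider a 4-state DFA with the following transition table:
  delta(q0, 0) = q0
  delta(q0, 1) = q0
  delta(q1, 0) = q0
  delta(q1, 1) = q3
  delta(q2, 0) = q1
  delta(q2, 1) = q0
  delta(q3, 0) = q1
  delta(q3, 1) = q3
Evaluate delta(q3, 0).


Looking up transition function:
delta(q3, 0) in the table
Row: q3, Column: 0
Result: q1

q1


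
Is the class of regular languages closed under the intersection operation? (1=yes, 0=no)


Regular languages are closed under:
- Union (DFA product construction)
- Intersection (DFA product construction)
- Complement (swap accept/reject states)
- Concatenation (NFA construction)
- Kleene star (NFA construction)
intersection is in this list
Therefore: closed

1


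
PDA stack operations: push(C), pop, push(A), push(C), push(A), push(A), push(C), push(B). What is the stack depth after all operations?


Tracing stack operations:
  push(C) -> stack = [C], depth=1
  pop -> removed C, stack = [], depth=0
  push(A) -> stack = [A], depth=1
  push(C) -> stack = [A,C], depth=2
  push(A) -> stack = [A,C,A], depth=3
  push(A) -> stack = [A,C,A,A], depth=4
  push(C) -> stack = [A,C,A,A,C], depth=5
  push(B) -> stack = [A,C,A,A,C,B], depth=6
Final depth = 6

6


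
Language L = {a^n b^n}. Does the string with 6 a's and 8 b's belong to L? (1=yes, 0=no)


Language requires equal numbers of a's and b's
PDA pushes for each 'a', pops for each 'b'
Number of a's = 6
Number of b's = 8
6 != 8 -> Reject

0


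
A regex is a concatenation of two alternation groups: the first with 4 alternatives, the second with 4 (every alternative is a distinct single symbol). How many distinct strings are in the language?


First group: 4 alternatives
Second group: 4 alternatives
Concatenation: each choice from group 1 pairs with each from group 2
Total = 4 x 4 = 16

16


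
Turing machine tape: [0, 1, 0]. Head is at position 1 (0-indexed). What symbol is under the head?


Tape: [0, 1, 0]
Positions: 0 1 2
Values:    0 1 0
Head at position 1
tape[1] = 1

1


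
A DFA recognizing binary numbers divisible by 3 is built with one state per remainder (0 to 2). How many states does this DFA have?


Divisibility by 3 is tracked via the remainder mod 3: 0, 1, ..., 2
The construction assigns one state to each remainder
Number of remainders = 3

3


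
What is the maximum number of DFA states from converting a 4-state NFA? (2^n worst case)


NFA has 4 states
Subset construction: each DFA state = subset of NFA states
Maximum subsets = 2^4
2^4 = 16

16


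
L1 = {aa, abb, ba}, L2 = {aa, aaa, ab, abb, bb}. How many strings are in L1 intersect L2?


L1 = {aa, abb, ba}
L2 = {aa, aaa, ab, abb, bb}
Checking each string in L1 against L2:
  'aa': in L2? Yes
  'abb': in L2? Yes
  'ba': in L2? No
Intersection = {aa, abb}
|L1 ∩ L2| = 2

2


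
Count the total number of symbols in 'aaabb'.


String: 'aaabb'
Counting characters:
  'a' appears 3 time(s)
  'b' appears 2 time(s)
Total length = 3 + 2 = 5

5


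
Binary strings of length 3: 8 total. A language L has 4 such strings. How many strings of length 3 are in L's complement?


Alphabet: {0,1}
String length: 3
Total strings of length 3 = 2^3 = 8
Strings in L = 4
Complement = total - |L|
= 8 - 4
= 4

4


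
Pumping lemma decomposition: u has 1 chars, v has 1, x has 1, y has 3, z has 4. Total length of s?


|s| = |u| + |v| + |x| + |y| + |z|
= 1 + 1 + 1 + 3 + 4
= 2 + 1 + 7
= 3 + 7
= 10

10


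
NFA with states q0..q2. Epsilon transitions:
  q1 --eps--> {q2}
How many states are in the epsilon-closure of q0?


Starting from q0
Initialize closure = {q0}
q0 has no outgoing epsilon transitions -> nothing to add
Final closure: {q0}
Size = 1

1


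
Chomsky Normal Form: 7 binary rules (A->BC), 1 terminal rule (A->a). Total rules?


CNF allows two rule forms:
  A -> BC (binary): 7 rules
  A -> a (terminal): 1 rule
Total = 7 + 1 = 8

8


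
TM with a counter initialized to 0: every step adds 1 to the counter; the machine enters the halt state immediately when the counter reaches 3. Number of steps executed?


Counter starts at 0. Counting sequence:
  Step 1: counter = 1
  Step 2: counter = 2
  Step 3: counter = 3
Counter reached 3 -> halt
Total steps = 3

3


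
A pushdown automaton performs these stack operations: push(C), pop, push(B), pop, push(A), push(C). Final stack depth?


Tracing stack operations:
  push(C) -> stack = [C], depth=1
  pop -> removed C, stack = [], depth=0
  push(B) -> stack = [B], depth=1
  pop -> removed B, stack = [], depth=0
  push(A) -> stack = [A], depth=1
  push(C) -> stack = [A,C], depth=2
Final depth = 2

2


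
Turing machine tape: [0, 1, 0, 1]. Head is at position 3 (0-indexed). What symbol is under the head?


Tape: [0, 1, 0, 1]
Positions: 0 1 2 3
Values:    0 1 0 1
Head at position 3
tape[3] = 1

1


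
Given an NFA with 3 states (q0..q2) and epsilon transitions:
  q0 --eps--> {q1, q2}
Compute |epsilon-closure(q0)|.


Starting from q0
Initialize closure = {q0}
Follow epsilon from q0 -> add q1
Follow epsilon from q0 -> add q2
Final closure: {q0, q1, q2}
Size = 3

3


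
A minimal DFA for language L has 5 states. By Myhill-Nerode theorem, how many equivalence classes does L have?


Myhill-Nerode theorem:
Number of equivalence classes = number of states in minimal DFA
Minimal DFA states = 5
Therefore equivalence classes = 5

5


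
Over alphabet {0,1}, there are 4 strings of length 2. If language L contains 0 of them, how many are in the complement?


Alphabet: {0,1}
String length: 2
Total strings of length 2 = 2^2 = 4
Strings in L = 0
Complement = total - |L|
= 4 - 0
= 4

4


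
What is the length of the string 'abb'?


String: 'abb'
Counting characters:
  'a' appears 1 time(s)
  'b' appears 2 time(s)
Total length = 1 + 2 = 3

3


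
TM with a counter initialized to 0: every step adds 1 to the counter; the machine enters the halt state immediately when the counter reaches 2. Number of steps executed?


Counter starts at 0. Counting sequence:
  Step 1: counter = 1
  Step 2: counter = 2
Counter reached 2 -> halt
Total steps = 2

2


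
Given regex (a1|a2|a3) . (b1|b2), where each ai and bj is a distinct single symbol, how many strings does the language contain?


First group: 3 alternatives
Second group: 2 alternatives
Concatenation: each choice from group 1 pairs with each from group 2
Total = 3 x 2 = 6

6


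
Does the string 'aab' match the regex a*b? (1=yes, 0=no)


Pattern: a*b
String: 'aab'
Pattern requires: zero or more 'a's followed by exactly one 'b'
Found 2 leading 'a's
Remaining: 'b'
Remaining is exactly 'b' -> match
Result: 1

1


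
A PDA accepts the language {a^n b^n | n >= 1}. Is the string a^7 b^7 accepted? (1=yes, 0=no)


Language requires equal numbers of a's and b's
PDA pushes for each 'a', pops for each 'b'
Number of a's = 7
Number of b's = 7
7 == 7 -> Accept

1


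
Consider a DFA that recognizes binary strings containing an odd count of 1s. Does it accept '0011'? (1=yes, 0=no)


DFA has 2 states: q_even (start, accept=no) and q_odd
Processing string '0011' character by character:
  Position 0: read '0', 1-count=0 -> q_even (no change)
  Position 1: read '0', 1-count=0 -> q_even (no change)
  Position 2: read '1', 1-count=1 -> q_odd
  Position 3: read '1', 1-count=2 -> q_even
Final state: q_even, total 1s = 2 (even); the DFA requires an odd count -> reject

0


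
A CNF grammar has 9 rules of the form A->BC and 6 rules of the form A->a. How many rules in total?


CNF allows two rule forms:
  A -> BC (binary): 9 rules
  A -> a (terminal): 6 rules
Total = 9 + 6 = 15

15


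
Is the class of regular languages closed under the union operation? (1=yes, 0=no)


Regular languages are closed under:
- Union (DFA product construction)
- Intersection (DFA product construction)
- Complement (swap accept/reject states)
- Concatenation (NFA construction)
- Kleene star (NFA construction)
union is in this list
Therefore: closed

1


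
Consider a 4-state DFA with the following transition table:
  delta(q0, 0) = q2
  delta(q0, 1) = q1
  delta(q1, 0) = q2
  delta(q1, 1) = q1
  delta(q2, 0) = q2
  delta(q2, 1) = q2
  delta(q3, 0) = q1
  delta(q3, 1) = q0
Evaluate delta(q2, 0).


Looking up transition function:
delta(q2, 0) in the table
Row: q2, Column: 0
Result: q2

q2


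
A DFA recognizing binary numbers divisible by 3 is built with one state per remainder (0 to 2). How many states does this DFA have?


Divisibility by 3 is tracked via the remainder mod 3: 0, 1, ..., 2
The construction assigns one state to each remainder
Number of remainders = 3

3


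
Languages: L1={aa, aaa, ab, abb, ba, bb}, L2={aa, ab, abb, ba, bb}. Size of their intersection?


L1 = {aa, aaa, ab, abb, ba, bb}
L2 = {aa, ab, abb, ba, bb}
Checking each string in L1 against L2:
  'aa': in L2? Yes
  'aaa': in L2? No
  'ab': in L2? Yes
  'abb': in L2? Yes
  'ba': in L2? Yes
  'bb': in L2? Yes
Intersection = {aa, ab, abb, ba, bb}
|L1 ∩ L2| = 5

5


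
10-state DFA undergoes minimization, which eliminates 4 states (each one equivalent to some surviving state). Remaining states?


Original DFA: 10 states
Redundant states removed: 4
Minimized states = original - removed
= 10 - 4
= 6

6


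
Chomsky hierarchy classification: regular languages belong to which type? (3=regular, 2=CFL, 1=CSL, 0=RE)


Chomsky hierarchy levels:
  Type 3: Regular (DFA/NFA/regex)
  Type 2: Context-free (PDA)
  Type 1: Context-sensitive
  Type 0: Recursively enumerable (TM)
'regular' corresponds to Type 3

3


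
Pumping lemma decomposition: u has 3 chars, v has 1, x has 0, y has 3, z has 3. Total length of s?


|s| = |u| + |v| + |x| + |y| + |z|
= 3 + 1 + 0 + 3 + 3
= 4 + 0 + 6
= 4 + 6
= 10

10
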